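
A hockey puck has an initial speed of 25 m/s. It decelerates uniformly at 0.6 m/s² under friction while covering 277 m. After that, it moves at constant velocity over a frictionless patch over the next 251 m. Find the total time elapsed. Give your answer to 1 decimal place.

Phase 1 (decelerating): v₀ = 25.0 m/s, a = -0.6 m/s².
v² = v₀² + 2aΔx = 25.0² + 2·-0.6·277 = 293 → v = 17.1 m/s
t = (v − v₀)/a = (17.1 − 25.0)/-0.6 = 13.2 s

Phase 2 (constant speed): v₀ = 17.1 m/s, a = 0 m/s².
Constant speed: t = d/v = 251/17.1 = 14.7 s
Total time = 13.2 + 14.7 = 27.8 s

27.8 s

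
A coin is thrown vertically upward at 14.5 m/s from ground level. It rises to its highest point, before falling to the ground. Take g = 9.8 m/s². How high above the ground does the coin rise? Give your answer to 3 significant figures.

Phase 1 (rising): v₀ = 14.5 m/s, a = -9.8 m/s².
v = v₀ + at → t = (0 − 14.5) / -9.8 = 1.48 s
v² = v₀² + 2aΔx → Δx = (0² − 14.5²)/(2·-9.8) = 10.7 m
Maximum height = 10.7 m

10.7 m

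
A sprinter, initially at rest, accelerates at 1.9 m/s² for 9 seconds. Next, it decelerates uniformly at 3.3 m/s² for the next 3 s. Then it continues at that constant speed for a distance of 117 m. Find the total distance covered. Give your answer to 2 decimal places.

230.40 m

Phase 1 (accelerating): v₀ = 0 m/s, a = 1.9 m/s².
v = v₀ + at = 0 + (1.9)(9) = 17.1 m/s
Δx = v₀t + ½at² = 0·9 + 0.5·1.9·9² = 76.9 m

Phase 2 (decelerating): v₀ = 17.1 m/s, a = -3.3 m/s².
v = v₀ + at = 17.1 + (-3.3)(3) = 7.20 m/s
Δx = v₀t + ½at² = 17.1·3 + 0.5·-3.3·3² = 36.5 m

Phase 3 (constant speed): v₀ = 7.20 m/s, a = 0 m/s².
Constant speed: t = d/v = 117/7.20 = 16.2 s
Total distance = 76.9 + 36.5 + 117 = 230 m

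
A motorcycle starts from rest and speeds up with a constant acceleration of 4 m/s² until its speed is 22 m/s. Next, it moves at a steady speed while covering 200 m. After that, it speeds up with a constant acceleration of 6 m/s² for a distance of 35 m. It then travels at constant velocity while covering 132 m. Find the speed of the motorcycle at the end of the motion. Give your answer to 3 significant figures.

Phase 1 (accelerating): v₀ = 0 m/s, a = 4 m/s².
v = v₀ + at → t = (22 − 0) / 4 = 5.50 s
v² = v₀² + 2aΔx → Δx = (22² − 0²)/(2·4) = 60.5 m

Phase 2 (constant speed): v₀ = 22.0 m/s, a = 0 m/s².
Constant speed: t = d/v = 200/22.0 = 9.09 s

Phase 3 (accelerating): v₀ = 22.0 m/s, a = 6 m/s².
v² = v₀² + 2aΔx = 22.0² + 2·6·35 = 904 → v = 30.1 m/s
t = (v − v₀)/a = (30.1 − 22.0)/6 = 1.34 s

Phase 4 (constant speed): v₀ = 30.1 m/s, a = 0 m/s².
Constant speed: t = d/v = 132/30.1 = 4.39 s
Final speed = 30.1 m/s

30.1 m/s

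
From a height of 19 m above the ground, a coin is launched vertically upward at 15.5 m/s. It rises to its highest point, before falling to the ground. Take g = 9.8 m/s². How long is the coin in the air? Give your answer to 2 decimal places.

Phase 1 (rising): v₀ = 15.5 m/s, a = -9.8 m/s².
v = v₀ + at → t = (0 − 15.5) / -9.8 = 1.58 s
v² = v₀² + 2aΔx → Δx = (0² − 15.5²)/(2·-9.8) = 12.3 m

Phase 2 (falling): v₀ = 0 m/s, a = -9.8 m/s².
Falls 31.3 m from rest: t = √(2·31.3/9.8) = 2.53 s; v = g·t = 24.8 m/s.
Total time = 1.58 + 2.53 = 4.11 s

4.11 s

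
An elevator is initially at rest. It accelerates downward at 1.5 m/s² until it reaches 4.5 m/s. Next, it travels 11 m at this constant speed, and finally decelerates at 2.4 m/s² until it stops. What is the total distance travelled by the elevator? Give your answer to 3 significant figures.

22.0 m

Phase 1 (accelerating): v₀ = 0 m/s, a = 1.5 m/s².
v = v₀ + at → t = (4.5 − 0) / 1.5 = 3.00 s
v² = v₀² + 2aΔx → Δx = (4.5² − 0²)/(2·1.5) = 6.75 m

Phase 2 (constant speed): v₀ = 4.50 m/s, a = 0 m/s².
Constant speed: t = d/v = 11/4.50 = 2.44 s

Phase 3 (decelerating): v₀ = 4.50 m/s, a = -2.4 m/s².
v = v₀ + at → t = (0 − 4.50) / -2.4 = 1.88 s
v² = v₀² + 2aΔx → Δx = (0² − 4.50²)/(2·-2.4) = 4.22 m
Total distance = 6.75 + 11.0 + 4.22 = 22.0 m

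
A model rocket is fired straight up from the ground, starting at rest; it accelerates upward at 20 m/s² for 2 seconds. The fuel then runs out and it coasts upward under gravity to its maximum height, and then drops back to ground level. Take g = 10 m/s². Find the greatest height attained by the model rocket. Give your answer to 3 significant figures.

120 m

Phase 1 (powered ascent): v₀ = 0 m/s, a = 20 m/s².
v = v₀ + at = 0 + (20)(2) = 40.0 m/s
Δx = v₀t + ½at² = 0·2 + 0.5·20·2² = 40.0 m

Phase 2 (coasting upward): v₀ = 40.0 m/s, a = -10 m/s².
v = v₀ + at → t = (0 − 40.0) / -10 = 4.00 s
v² = v₀² + 2aΔx → Δx = (0² − 40.0²)/(2·-10) = 80.0 m
Maximum height = 40.0 + 80.0 = 120 m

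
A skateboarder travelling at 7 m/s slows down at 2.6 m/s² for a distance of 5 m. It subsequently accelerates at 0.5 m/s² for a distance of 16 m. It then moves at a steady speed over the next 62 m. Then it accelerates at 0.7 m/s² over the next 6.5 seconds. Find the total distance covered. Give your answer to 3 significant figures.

138 m

Phase 1 (decelerating): v₀ = 7.00 m/s, a = -2.6 m/s².
v² = v₀² + 2aΔx = 7.00² + 2·-2.6·5 = 23.0 → v = 4.80 m/s
t = (v − v₀)/a = (4.80 − 7.00)/-2.6 = 0.848 s

Phase 2 (accelerating): v₀ = 4.80 m/s, a = 0.5 m/s².
v² = v₀² + 2aΔx = 4.80² + 2·0.5·16 = 39.0 → v = 6.24 m/s
t = (v − v₀)/a = (6.24 − 4.80)/0.5 = 2.90 s

Phase 3 (constant speed): v₀ = 6.24 m/s, a = 0 m/s².
Constant speed: t = d/v = 62/6.24 = 9.93 s

Phase 4 (accelerating): v₀ = 6.24 m/s, a = 0.7 m/s².
v = v₀ + at = 6.24 + (0.7)(6.5) = 10.8 m/s
Δx = v₀t + ½at² = 6.24·6.5 + 0.5·0.7·6.5² = 55.4 m
Total distance = 5.00 + 16.0 + 62.0 + 55.4 = 138 m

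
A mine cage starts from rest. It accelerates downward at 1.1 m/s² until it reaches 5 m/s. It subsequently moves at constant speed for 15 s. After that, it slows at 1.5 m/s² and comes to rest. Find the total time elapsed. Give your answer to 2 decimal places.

22.88 s

Phase 1 (accelerating): v₀ = 0 m/s, a = 1.1 m/s².
v = v₀ + at → t = (5 − 0) / 1.1 = 4.55 s
v² = v₀² + 2aΔx → Δx = (5² − 0²)/(2·1.1) = 11.4 m

Phase 2 (constant speed): v₀ = 5.00 m/s, a = 0 m/s².
v = v₀ + at = 5.00 + (0)(15) = 5.00 m/s
Δx = v₀t + ½at² = 5.00·15 + 0.5·0·15² = 75.0 m

Phase 3 (decelerating): v₀ = 5.00 m/s, a = -1.5 m/s².
v = v₀ + at → t = (0 − 5.00) / -1.5 = 3.33 s
v² = v₀² + 2aΔx → Δx = (0² − 5.00²)/(2·-1.5) = 8.33 m
Total time = 4.55 + 15.0 + 3.33 = 22.9 s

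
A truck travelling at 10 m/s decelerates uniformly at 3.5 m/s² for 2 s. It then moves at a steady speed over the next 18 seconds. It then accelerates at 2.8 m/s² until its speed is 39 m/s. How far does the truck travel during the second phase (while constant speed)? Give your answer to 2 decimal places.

Phase 1 (decelerating): v₀ = 10.0 m/s, a = -3.5 m/s².
v = v₀ + at = 10.0 + (-3.5)(2) = 3.00 m/s
Δx = v₀t + ½at² = 10.0·2 + 0.5·-3.5·2² = 13.0 m

Phase 2 (constant speed): v₀ = 3.00 m/s, a = 0 m/s².
v = v₀ + at = 3.00 + (0)(18) = 3.00 m/s
Δx = v₀t + ½at² = 3.00·18 + 0.5·0·18² = 54.0 m
Distance in phase 2 = 54.0 m

54.00 m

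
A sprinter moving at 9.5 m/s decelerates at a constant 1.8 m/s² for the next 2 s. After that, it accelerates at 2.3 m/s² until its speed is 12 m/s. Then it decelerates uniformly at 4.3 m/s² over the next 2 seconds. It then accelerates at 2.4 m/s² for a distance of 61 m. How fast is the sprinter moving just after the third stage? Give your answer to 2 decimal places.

Phase 1 (decelerating): v₀ = 9.50 m/s, a = -1.8 m/s².
v = v₀ + at = 9.50 + (-1.8)(2) = 5.90 m/s
Δx = v₀t + ½at² = 9.50·2 + 0.5·-1.8·2² = 15.4 m

Phase 2 (accelerating): v₀ = 5.90 m/s, a = 2.3 m/s².
v = v₀ + at → t = (12 − 5.90) / 2.3 = 2.65 s
v² = v₀² + 2aΔx → Δx = (12² − 5.90²)/(2·2.3) = 23.7 m

Phase 3 (decelerating): v₀ = 12.0 m/s, a = -4.3 m/s².
v = v₀ + at = 12.0 + (-4.3)(2) = 3.40 m/s
Δx = v₀t + ½at² = 12.0·2 + 0.5·-4.3·2² = 15.4 m
Speed at end of phase 3 = 3.40 m/s

3.40 m/s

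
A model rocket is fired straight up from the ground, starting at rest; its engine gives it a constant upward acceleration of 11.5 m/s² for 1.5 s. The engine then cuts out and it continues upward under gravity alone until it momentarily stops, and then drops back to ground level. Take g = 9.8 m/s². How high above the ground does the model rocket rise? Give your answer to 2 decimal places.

28.12 m

Phase 1 (powered ascent): v₀ = 0 m/s, a = 11.5 m/s².
v = v₀ + at = 0 + (11.5)(1.5) = 17.2 m/s
Δx = v₀t + ½at² = 0·1.5 + 0.5·11.5·1.5² = 12.9 m

Phase 2 (coasting upward): v₀ = 17.2 m/s, a = -9.8 m/s².
v = v₀ + at → t = (0 − 17.2) / -9.8 = 1.76 s
v² = v₀² + 2aΔx → Δx = (0² − 17.2²)/(2·-9.8) = 15.2 m
Maximum height = 12.9 + 15.2 = 28.1 m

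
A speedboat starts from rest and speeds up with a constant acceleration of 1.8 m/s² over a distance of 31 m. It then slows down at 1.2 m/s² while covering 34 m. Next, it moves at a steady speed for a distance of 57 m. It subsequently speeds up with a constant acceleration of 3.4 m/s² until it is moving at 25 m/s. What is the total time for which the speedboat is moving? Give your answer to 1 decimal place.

26.3 s

Phase 1 (accelerating): v₀ = 0 m/s, a = 1.8 m/s².
v² = v₀² + 2aΔx = 0² + 2·1.8·31 = 112 → v = 10.6 m/s
t = (v − v₀)/a = (10.6 − 0)/1.8 = 5.87 s

Phase 2 (decelerating): v₀ = 10.6 m/s, a = -1.2 m/s².
v² = v₀² + 2aΔx = 10.6² + 2·-1.2·34 = 30.0 → v = 5.48 m/s
t = (v − v₀)/a = (5.48 − 10.6)/-1.2 = 4.24 s

Phase 3 (constant speed): v₀ = 5.48 m/s, a = 0 m/s².
Constant speed: t = d/v = 57/5.48 = 10.4 s

Phase 4 (accelerating): v₀ = 5.48 m/s, a = 3.4 m/s².
v = v₀ + at → t = (25 − 5.48) / 3.4 = 5.74 s
v² = v₀² + 2aΔx → Δx = (25² − 5.48²)/(2·3.4) = 87.5 m
Total time = 5.87 + 4.24 + 10.4 + 5.74 = 26.3 s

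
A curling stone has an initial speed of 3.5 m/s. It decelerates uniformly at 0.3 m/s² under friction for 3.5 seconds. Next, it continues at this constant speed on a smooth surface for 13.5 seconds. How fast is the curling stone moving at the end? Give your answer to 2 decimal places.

Phase 1 (decelerating): v₀ = 3.50 m/s, a = -0.3 m/s².
v = v₀ + at = 3.50 + (-0.3)(3.5) = 2.45 m/s
Δx = v₀t + ½at² = 3.50·3.5 + 0.5·-0.3·3.5² = 10.4 m

Phase 2 (constant speed): v₀ = 2.45 m/s, a = 0 m/s².
v = v₀ + at = 2.45 + (0)(13.5) = 2.45 m/s
Δx = v₀t + ½at² = 2.45·13.5 + 0.5·0·13.5² = 33.1 m
Final speed = 2.45 m/s

2.45 m/s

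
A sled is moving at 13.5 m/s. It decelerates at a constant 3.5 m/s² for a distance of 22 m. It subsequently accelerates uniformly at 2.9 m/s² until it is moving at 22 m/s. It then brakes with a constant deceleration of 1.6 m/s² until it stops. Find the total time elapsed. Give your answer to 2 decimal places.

Phase 1 (decelerating): v₀ = 13.5 m/s, a = -3.5 m/s².
v² = v₀² + 2aΔx = 13.5² + 2·-3.5·22 = 28.2 → v = 5.32 m/s
t = (v − v₀)/a = (5.32 − 13.5)/-3.5 = 2.34 s

Phase 2 (accelerating): v₀ = 5.32 m/s, a = 2.9 m/s².
v = v₀ + at → t = (22 − 5.32) / 2.9 = 5.75 s
v² = v₀² + 2aΔx → Δx = (22² − 5.32²)/(2·2.9) = 78.6 m

Phase 3 (decelerating): v₀ = 22.0 m/s, a = -1.6 m/s².
v = v₀ + at → t = (0 − 22.0) / -1.6 = 13.8 s
v² = v₀² + 2aΔx → Δx = (0² − 22.0²)/(2·-1.6) = 151 m
Total time = 2.34 + 5.75 + 13.8 = 21.8 s

21.84 s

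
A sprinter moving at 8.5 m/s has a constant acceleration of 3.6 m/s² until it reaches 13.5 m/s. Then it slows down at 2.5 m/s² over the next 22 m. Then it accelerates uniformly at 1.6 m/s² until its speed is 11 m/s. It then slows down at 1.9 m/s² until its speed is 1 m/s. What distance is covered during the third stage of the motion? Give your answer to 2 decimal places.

15.23 m

Phase 1 (accelerating): v₀ = 8.50 m/s, a = 3.6 m/s².
v = v₀ + at → t = (13.5 − 8.50) / 3.6 = 1.39 s
v² = v₀² + 2aΔx → Δx = (13.5² − 8.50²)/(2·3.6) = 15.3 m

Phase 2 (decelerating): v₀ = 13.5 m/s, a = -2.5 m/s².
v² = v₀² + 2aΔx = 13.5² + 2·-2.5·22 = 72.2 → v = 8.50 m/s
t = (v − v₀)/a = (8.50 − 13.5)/-2.5 = 2.00 s

Phase 3 (accelerating): v₀ = 8.50 m/s, a = 1.6 m/s².
v = v₀ + at → t = (11 − 8.50) / 1.6 = 1.56 s
v² = v₀² + 2aΔx → Δx = (11² − 8.50²)/(2·1.6) = 15.2 m
Distance in phase 3 = 15.2 m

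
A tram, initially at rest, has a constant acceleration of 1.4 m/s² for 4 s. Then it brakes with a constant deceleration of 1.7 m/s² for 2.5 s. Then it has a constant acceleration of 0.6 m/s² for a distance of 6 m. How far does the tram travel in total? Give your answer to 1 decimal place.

25.9 m

Phase 1 (accelerating): v₀ = 0 m/s, a = 1.4 m/s².
v = v₀ + at = 0 + (1.4)(4) = 5.60 m/s
Δx = v₀t + ½at² = 0·4 + 0.5·1.4·4² = 11.2 m

Phase 2 (decelerating): v₀ = 5.60 m/s, a = -1.7 m/s².
v = v₀ + at = 5.60 + (-1.7)(2.5) = 1.35 m/s
Δx = v₀t + ½at² = 5.60·2.5 + 0.5·-1.7·2.5² = 8.69 m

Phase 3 (accelerating): v₀ = 1.35 m/s, a = 0.6 m/s².
v² = v₀² + 2aΔx = 1.35² + 2·0.6·6 = 9.02 → v = 3.00 m/s
t = (v − v₀)/a = (3.00 − 1.35)/0.6 = 2.76 s
Total distance = 11.2 + 8.69 + 6.00 = 25.9 m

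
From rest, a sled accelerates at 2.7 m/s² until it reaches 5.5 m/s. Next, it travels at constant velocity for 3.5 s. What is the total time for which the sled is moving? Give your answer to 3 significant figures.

Phase 1 (accelerating): v₀ = 0 m/s, a = 2.7 m/s².
v = v₀ + at → t = (5.5 − 0) / 2.7 = 2.04 s
v² = v₀² + 2aΔx → Δx = (5.5² − 0²)/(2·2.7) = 5.60 m

Phase 2 (constant speed): v₀ = 5.50 m/s, a = 0 m/s².
v = v₀ + at = 5.50 + (0)(3.5) = 5.50 m/s
Δx = v₀t + ½at² = 5.50·3.5 + 0.5·0·3.5² = 19.2 m
Total time = 2.04 + 3.50 = 5.54 s

5.54 s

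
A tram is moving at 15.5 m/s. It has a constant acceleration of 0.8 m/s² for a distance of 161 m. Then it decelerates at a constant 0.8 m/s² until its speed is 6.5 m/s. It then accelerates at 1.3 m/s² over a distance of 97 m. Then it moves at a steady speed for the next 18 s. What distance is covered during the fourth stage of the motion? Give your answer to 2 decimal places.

308.87 m

Phase 1 (accelerating): v₀ = 15.5 m/s, a = 0.8 m/s².
v² = v₀² + 2aΔx = 15.5² + 2·0.8·161 = 498 → v = 22.3 m/s
t = (v − v₀)/a = (22.3 − 15.5)/0.8 = 8.52 s

Phase 2 (decelerating): v₀ = 22.3 m/s, a = -0.8 m/s².
v = v₀ + at → t = (6.5 − 22.3) / -0.8 = 19.8 s
v² = v₀² + 2aΔx → Δx = (6.5² − 22.3²)/(2·-0.8) = 285 m

Phase 3 (accelerating): v₀ = 6.50 m/s, a = 1.3 m/s².
v² = v₀² + 2aΔx = 6.50² + 2·1.3·97 = 294 → v = 17.2 m/s
t = (v − v₀)/a = (17.2 − 6.50)/1.3 = 8.20 s

Phase 4 (constant speed): v₀ = 17.2 m/s, a = 0 m/s².
v = v₀ + at = 17.2 + (0)(18) = 17.2 m/s
Δx = v₀t + ½at² = 17.2·18 + 0.5·0·18² = 309 m
Distance in phase 4 = 309 m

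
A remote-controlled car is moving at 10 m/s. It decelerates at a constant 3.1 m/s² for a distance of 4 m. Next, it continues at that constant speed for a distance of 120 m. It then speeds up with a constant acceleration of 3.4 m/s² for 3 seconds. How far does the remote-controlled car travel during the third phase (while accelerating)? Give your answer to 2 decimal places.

Phase 1 (decelerating): v₀ = 10.0 m/s, a = -3.1 m/s².
v² = v₀² + 2aΔx = 10.0² + 2·-3.1·4 = 75.2 → v = 8.67 m/s
t = (v − v₀)/a = (8.67 − 10.0)/-3.1 = 0.428 s

Phase 2 (constant speed): v₀ = 8.67 m/s, a = 0 m/s².
Constant speed: t = d/v = 120/8.67 = 13.8 s

Phase 3 (accelerating): v₀ = 8.67 m/s, a = 3.4 m/s².
v = v₀ + at = 8.67 + (3.4)(3) = 18.9 m/s
Δx = v₀t + ½at² = 8.67·3 + 0.5·3.4·3² = 41.3 m
Distance in phase 3 = 41.3 m

41.32 m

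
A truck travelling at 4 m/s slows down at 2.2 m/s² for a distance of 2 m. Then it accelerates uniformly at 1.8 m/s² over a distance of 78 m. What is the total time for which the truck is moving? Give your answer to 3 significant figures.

8.54 s

Phase 1 (decelerating): v₀ = 4.00 m/s, a = -2.2 m/s².
v² = v₀² + 2aΔx = 4.00² + 2·-2.2·2 = 7.20 → v = 2.68 m/s
t = (v − v₀)/a = (2.68 − 4.00)/-2.2 = 0.599 s

Phase 2 (accelerating): v₀ = 2.68 m/s, a = 1.8 m/s².
v² = v₀² + 2aΔx = 2.68² + 2·1.8·78 = 288 → v = 17.0 m/s
t = (v − v₀)/a = (17.0 − 2.68)/1.8 = 7.94 s
Total time = 0.599 + 7.94 = 8.54 s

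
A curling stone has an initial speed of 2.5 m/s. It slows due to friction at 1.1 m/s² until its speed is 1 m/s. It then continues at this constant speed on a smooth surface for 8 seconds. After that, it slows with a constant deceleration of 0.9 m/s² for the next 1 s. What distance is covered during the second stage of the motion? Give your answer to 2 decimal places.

8.00 m

Phase 1 (decelerating): v₀ = 2.50 m/s, a = -1.1 m/s².
v = v₀ + at → t = (1 − 2.50) / -1.1 = 1.36 s
v² = v₀² + 2aΔx → Δx = (1² − 2.50²)/(2·-1.1) = 2.39 m

Phase 2 (constant speed): v₀ = 1.00 m/s, a = 0 m/s².
v = v₀ + at = 1.00 + (0)(8) = 1.00 m/s
Δx = v₀t + ½at² = 1.00·8 + 0.5·0·8² = 8.00 m
Distance in phase 2 = 8.00 m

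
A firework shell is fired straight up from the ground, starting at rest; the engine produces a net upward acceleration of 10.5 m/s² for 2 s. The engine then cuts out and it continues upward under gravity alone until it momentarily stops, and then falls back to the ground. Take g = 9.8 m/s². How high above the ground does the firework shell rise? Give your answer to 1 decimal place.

43.5 m

Phase 1 (powered ascent): v₀ = 0 m/s, a = 10.5 m/s².
v = v₀ + at = 0 + (10.5)(2) = 21.0 m/s
Δx = v₀t + ½at² = 0·2 + 0.5·10.5·2² = 21.0 m

Phase 2 (coasting upward): v₀ = 21.0 m/s, a = -9.8 m/s².
v = v₀ + at → t = (0 − 21.0) / -9.8 = 2.14 s
v² = v₀² + 2aΔx → Δx = (0² − 21.0²)/(2·-9.8) = 22.5 m
Maximum height = 21.0 + 22.5 = 43.5 m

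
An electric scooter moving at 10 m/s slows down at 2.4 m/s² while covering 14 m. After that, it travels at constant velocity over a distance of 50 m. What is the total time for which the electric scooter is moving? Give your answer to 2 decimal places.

10.51 s

Phase 1 (decelerating): v₀ = 10.0 m/s, a = -2.4 m/s².
v² = v₀² + 2aΔx = 10.0² + 2·-2.4·14 = 32.8 → v = 5.73 m/s
t = (v − v₀)/a = (5.73 − 10.0)/-2.4 = 1.78 s

Phase 2 (constant speed): v₀ = 5.73 m/s, a = 0 m/s².
Constant speed: t = d/v = 50/5.73 = 8.73 s
Total time = 1.78 + 8.73 = 10.5 s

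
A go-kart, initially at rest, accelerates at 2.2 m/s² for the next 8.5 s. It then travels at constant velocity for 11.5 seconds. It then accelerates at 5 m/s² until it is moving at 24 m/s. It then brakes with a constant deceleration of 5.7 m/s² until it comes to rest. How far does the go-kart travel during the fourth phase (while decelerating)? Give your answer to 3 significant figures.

50.5 m

Phase 1 (accelerating): v₀ = 0 m/s, a = 2.2 m/s².
v = v₀ + at = 0 + (2.2)(8.5) = 18.7 m/s
Δx = v₀t + ½at² = 0·8.5 + 0.5·2.2·8.5² = 79.5 m

Phase 2 (constant speed): v₀ = 18.7 m/s, a = 0 m/s².
v = v₀ + at = 18.7 + (0)(11.5) = 18.7 m/s
Δx = v₀t + ½at² = 18.7·11.5 + 0.5·0·11.5² = 215 m

Phase 3 (accelerating): v₀ = 18.7 m/s, a = 5 m/s².
v = v₀ + at → t = (24 − 18.7) / 5 = 1.06 s
v² = v₀² + 2aΔx → Δx = (24² − 18.7²)/(2·5) = 22.6 m

Phase 4 (decelerating): v₀ = 24.0 m/s, a = -5.7 m/s².
v = v₀ + at → t = (0 − 24.0) / -5.7 = 4.21 s
v² = v₀² + 2aΔx → Δx = (0² − 24.0²)/(2·-5.7) = 50.5 m
Distance in phase 4 = 50.5 m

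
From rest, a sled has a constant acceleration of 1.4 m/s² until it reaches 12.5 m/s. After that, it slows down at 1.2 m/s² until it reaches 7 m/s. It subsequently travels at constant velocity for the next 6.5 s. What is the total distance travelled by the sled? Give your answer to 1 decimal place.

146.0 m

Phase 1 (accelerating): v₀ = 0 m/s, a = 1.4 m/s².
v = v₀ + at → t = (12.5 − 0) / 1.4 = 8.93 s
v² = v₀² + 2aΔx → Δx = (12.5² − 0²)/(2·1.4) = 55.8 m

Phase 2 (decelerating): v₀ = 12.5 m/s, a = -1.2 m/s².
v = v₀ + at → t = (7 − 12.5) / -1.2 = 4.58 s
v² = v₀² + 2aΔx → Δx = (7² − 12.5²)/(2·-1.2) = 44.7 m

Phase 3 (constant speed): v₀ = 7.00 m/s, a = 0 m/s².
v = v₀ + at = 7.00 + (0)(6.5) = 7.00 m/s
Δx = v₀t + ½at² = 7.00·6.5 + 0.5·0·6.5² = 45.5 m
Total distance = 55.8 + 44.7 + 45.5 = 146 m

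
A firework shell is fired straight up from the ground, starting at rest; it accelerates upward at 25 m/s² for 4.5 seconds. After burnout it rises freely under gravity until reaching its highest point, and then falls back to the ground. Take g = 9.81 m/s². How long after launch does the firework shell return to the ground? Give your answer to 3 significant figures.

29.5 s

Phase 1 (powered ascent): v₀ = 0 m/s, a = 25 m/s².
v = v₀ + at = 0 + (25)(4.5) = 112 m/s
Δx = v₀t + ½at² = 0·4.5 + 0.5·25·4.5² = 253 m

Phase 2 (coasting upward): v₀ = 112 m/s, a = -9.81 m/s².
v = v₀ + at → t = (0 − 112) / -9.81 = 11.5 s
v² = v₀² + 2aΔx → Δx = (0² − 112²)/(2·-9.81) = 645 m

Phase 3 (free fall): v₀ = 0 m/s, a = -9.81 m/s².
Falls 898 m from rest: t = √(2·898/9.81) = 13.5 s; v = g·t = 133 m/s.
Total time = 4.50 + 11.5 + 13.5 = 29.5 s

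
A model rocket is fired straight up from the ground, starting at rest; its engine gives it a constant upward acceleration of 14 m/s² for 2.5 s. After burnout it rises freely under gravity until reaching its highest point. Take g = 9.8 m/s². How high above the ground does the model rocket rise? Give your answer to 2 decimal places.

Phase 1 (powered ascent): v₀ = 0 m/s, a = 14 m/s².
v = v₀ + at = 0 + (14)(2.5) = 35.0 m/s
Δx = v₀t + ½at² = 0·2.5 + 0.5·14·2.5² = 43.8 m

Phase 2 (coasting upward): v₀ = 35.0 m/s, a = -9.8 m/s².
v = v₀ + at → t = (0 − 35.0) / -9.8 = 3.57 s
v² = v₀² + 2aΔx → Δx = (0² − 35.0²)/(2·-9.8) = 62.5 m
Maximum height = 43.8 + 62.5 = 106 m

106.25 m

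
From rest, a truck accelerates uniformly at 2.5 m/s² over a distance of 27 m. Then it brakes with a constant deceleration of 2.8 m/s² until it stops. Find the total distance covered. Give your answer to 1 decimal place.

51.1 m

Phase 1 (accelerating): v₀ = 0 m/s, a = 2.5 m/s².
v² = v₀² + 2aΔx = 0² + 2·2.5·27 = 135 → v = 11.6 m/s
t = (v − v₀)/a = (11.6 − 0)/2.5 = 4.65 s

Phase 2 (decelerating): v₀ = 11.6 m/s, a = -2.8 m/s².
v = v₀ + at → t = (0 − 11.6) / -2.8 = 4.15 s
v² = v₀² + 2aΔx → Δx = (0² − 11.6²)/(2·-2.8) = 24.1 m
Total distance = 27.0 + 24.1 = 51.1 m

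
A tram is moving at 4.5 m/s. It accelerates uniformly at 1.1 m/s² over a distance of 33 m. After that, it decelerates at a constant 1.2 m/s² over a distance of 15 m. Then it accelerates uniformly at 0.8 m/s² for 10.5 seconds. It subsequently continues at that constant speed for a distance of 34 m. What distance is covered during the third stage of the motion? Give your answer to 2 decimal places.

Phase 1 (accelerating): v₀ = 4.50 m/s, a = 1.1 m/s².
v² = v₀² + 2aΔx = 4.50² + 2·1.1·33 = 92.9 → v = 9.64 m/s
t = (v − v₀)/a = (9.64 − 4.50)/1.1 = 4.67 s

Phase 2 (decelerating): v₀ = 9.64 m/s, a = -1.2 m/s².
v² = v₀² + 2aΔx = 9.64² + 2·-1.2·15 = 56.8 → v = 7.54 m/s
t = (v − v₀)/a = (7.54 − 9.64)/-1.2 = 1.75 s

Phase 3 (accelerating): v₀ = 7.54 m/s, a = 0.8 m/s².
v = v₀ + at = 7.54 + (0.8)(10.5) = 15.9 m/s
Δx = v₀t + ½at² = 7.54·10.5 + 0.5·0.8·10.5² = 123 m
Distance in phase 3 = 123 m

123.27 m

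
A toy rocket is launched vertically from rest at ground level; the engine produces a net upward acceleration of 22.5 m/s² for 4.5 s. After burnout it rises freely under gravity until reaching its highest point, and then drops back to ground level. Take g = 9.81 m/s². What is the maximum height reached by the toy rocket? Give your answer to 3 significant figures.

750 m

Phase 1 (powered ascent): v₀ = 0 m/s, a = 22.5 m/s².
v = v₀ + at = 0 + (22.5)(4.5) = 101 m/s
Δx = v₀t + ½at² = 0·4.5 + 0.5·22.5·4.5² = 228 m

Phase 2 (coasting upward): v₀ = 101 m/s, a = -9.81 m/s².
v = v₀ + at → t = (0 − 101) / -9.81 = 10.3 s
v² = v₀² + 2aΔx → Δx = (0² − 101²)/(2·-9.81) = 523 m
Maximum height = 228 + 523 = 750 m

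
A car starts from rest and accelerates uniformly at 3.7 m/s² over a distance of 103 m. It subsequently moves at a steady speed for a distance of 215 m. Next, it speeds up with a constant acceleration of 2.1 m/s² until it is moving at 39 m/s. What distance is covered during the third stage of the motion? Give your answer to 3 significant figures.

181 m

Phase 1 (accelerating): v₀ = 0 m/s, a = 3.7 m/s².
v² = v₀² + 2aΔx = 0² + 2·3.7·103 = 762 → v = 27.6 m/s
t = (v − v₀)/a = (27.6 − 0)/3.7 = 7.46 s

Phase 2 (constant speed): v₀ = 27.6 m/s, a = 0 m/s².
Constant speed: t = d/v = 215/27.6 = 7.79 s

Phase 3 (accelerating): v₀ = 27.6 m/s, a = 2.1 m/s².
v = v₀ + at → t = (39 − 27.6) / 2.1 = 5.42 s
v² = v₀² + 2aΔx → Δx = (39² − 27.6²)/(2·2.1) = 181 m
Distance in phase 3 = 181 m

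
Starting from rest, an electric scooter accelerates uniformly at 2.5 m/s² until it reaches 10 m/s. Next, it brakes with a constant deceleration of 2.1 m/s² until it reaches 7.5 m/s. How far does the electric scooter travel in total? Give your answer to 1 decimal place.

30.4 m

Phase 1 (accelerating): v₀ = 0 m/s, a = 2.5 m/s².
v = v₀ + at → t = (10 − 0) / 2.5 = 4.00 s
v² = v₀² + 2aΔx → Δx = (10² − 0²)/(2·2.5) = 20.0 m

Phase 2 (decelerating): v₀ = 10.0 m/s, a = -2.1 m/s².
v = v₀ + at → t = (7.5 − 10.0) / -2.1 = 1.19 s
v² = v₀² + 2aΔx → Δx = (7.5² − 10.0²)/(2·-2.1) = 10.4 m
Total distance = 20.0 + 10.4 = 30.4 m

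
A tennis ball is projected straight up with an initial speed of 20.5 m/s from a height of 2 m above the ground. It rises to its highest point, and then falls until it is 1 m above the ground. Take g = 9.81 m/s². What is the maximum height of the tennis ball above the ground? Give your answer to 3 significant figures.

23.4 m

Phase 1 (rising): v₀ = 20.5 m/s, a = -9.81 m/s².
v = v₀ + at → t = (0 − 20.5) / -9.81 = 2.09 s
v² = v₀² + 2aΔx → Δx = (0² − 20.5²)/(2·-9.81) = 21.4 m
Maximum height = 2 + 21.4 = 23.4 m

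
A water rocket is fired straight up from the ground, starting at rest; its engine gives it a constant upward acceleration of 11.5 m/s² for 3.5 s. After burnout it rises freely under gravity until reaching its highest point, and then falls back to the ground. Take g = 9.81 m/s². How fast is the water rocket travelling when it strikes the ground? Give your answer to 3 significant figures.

Phase 1 (powered ascent): v₀ = 0 m/s, a = 11.5 m/s².
v = v₀ + at = 0 + (11.5)(3.5) = 40.2 m/s
Δx = v₀t + ½at² = 0·3.5 + 0.5·11.5·3.5² = 70.4 m

Phase 2 (coasting upward): v₀ = 40.2 m/s, a = -9.81 m/s².
v = v₀ + at → t = (0 − 40.2) / -9.81 = 4.10 s
v² = v₀² + 2aΔx → Δx = (0² − 40.2²)/(2·-9.81) = 82.6 m

Phase 3 (free fall): v₀ = 0 m/s, a = -9.81 m/s².
Falls 153 m from rest: t = √(2·153/9.81) = 5.59 s; v = g·t = 54.8 m/s.
Impact speed = 54.8 m/s

54.8 m/s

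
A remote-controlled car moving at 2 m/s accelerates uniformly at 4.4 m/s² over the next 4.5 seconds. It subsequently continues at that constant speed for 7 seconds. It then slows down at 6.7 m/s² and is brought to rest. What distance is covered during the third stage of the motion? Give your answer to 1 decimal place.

Phase 1 (accelerating): v₀ = 2.00 m/s, a = 4.4 m/s².
v = v₀ + at = 2.00 + (4.4)(4.5) = 21.8 m/s
Δx = v₀t + ½at² = 2.00·4.5 + 0.5·4.4·4.5² = 53.6 m

Phase 2 (constant speed): v₀ = 21.8 m/s, a = 0 m/s².
v = v₀ + at = 21.8 + (0)(7) = 21.8 m/s
Δx = v₀t + ½at² = 21.8·7 + 0.5·0·7² = 153 m

Phase 3 (decelerating): v₀ = 21.8 m/s, a = -6.7 m/s².
v = v₀ + at → t = (0 − 21.8) / -6.7 = 3.25 s
v² = v₀² + 2aΔx → Δx = (0² − 21.8²)/(2·-6.7) = 35.5 m
Distance in phase 3 = 35.5 m

35.5 m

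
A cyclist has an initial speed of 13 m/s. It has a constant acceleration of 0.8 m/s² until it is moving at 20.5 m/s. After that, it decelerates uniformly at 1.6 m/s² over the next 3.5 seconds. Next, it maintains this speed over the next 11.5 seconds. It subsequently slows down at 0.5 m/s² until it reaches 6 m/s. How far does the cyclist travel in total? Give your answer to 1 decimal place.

Phase 1 (accelerating): v₀ = 13.0 m/s, a = 0.8 m/s².
v = v₀ + at → t = (20.5 − 13.0) / 0.8 = 9.38 s
v² = v₀² + 2aΔx → Δx = (20.5² − 13.0²)/(2·0.8) = 157 m

Phase 2 (decelerating): v₀ = 20.5 m/s, a = -1.6 m/s².
v = v₀ + at = 20.5 + (-1.6)(3.5) = 14.9 m/s
Δx = v₀t + ½at² = 20.5·3.5 + 0.5·-1.6·3.5² = 62.0 m

Phase 3 (constant speed): v₀ = 14.9 m/s, a = 0 m/s².
v = v₀ + at = 14.9 + (0)(11.5) = 14.9 m/s
Δx = v₀t + ½at² = 14.9·11.5 + 0.5·0·11.5² = 171 m

Phase 4 (decelerating): v₀ = 14.9 m/s, a = -0.5 m/s².
v = v₀ + at → t = (6 − 14.9) / -0.5 = 17.8 s
v² = v₀² + 2aΔx → Δx = (6² − 14.9²)/(2·-0.5) = 186 m
Total distance = 157 + 62.0 + 171 + 186 = 576 m

576.3 m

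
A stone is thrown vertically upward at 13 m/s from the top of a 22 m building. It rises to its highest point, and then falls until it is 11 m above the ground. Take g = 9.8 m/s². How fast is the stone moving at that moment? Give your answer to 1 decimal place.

19.6 m/s

Phase 1 (rising): v₀ = 13.0 m/s, a = -9.8 m/s².
v = v₀ + at → t = (0 − 13.0) / -9.8 = 1.33 s
v² = v₀² + 2aΔx → Δx = (0² − 13.0²)/(2·-9.8) = 8.62 m

Phase 2 (falling): v₀ = 0 m/s, a = -9.8 m/s².
Falls 19.6 m from rest: t = √(2·19.6/9.8) = 2.00 s; v = g·t = 19.6 m/s.
Final speed = 19.6 m/s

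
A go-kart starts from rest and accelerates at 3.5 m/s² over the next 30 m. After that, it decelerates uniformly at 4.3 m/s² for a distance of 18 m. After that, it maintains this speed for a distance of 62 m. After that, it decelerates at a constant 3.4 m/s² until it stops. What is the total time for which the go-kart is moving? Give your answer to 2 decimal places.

16.31 s

Phase 1 (accelerating): v₀ = 0 m/s, a = 3.5 m/s².
v² = v₀² + 2aΔx = 0² + 2·3.5·30 = 210 → v = 14.5 m/s
t = (v − v₀)/a = (14.5 − 0)/3.5 = 4.14 s

Phase 2 (decelerating): v₀ = 14.5 m/s, a = -4.3 m/s².
v² = v₀² + 2aΔx = 14.5² + 2·-4.3·18 = 55.2 → v = 7.43 m/s
t = (v − v₀)/a = (7.43 − 14.5)/-4.3 = 1.64 s

Phase 3 (constant speed): v₀ = 7.43 m/s, a = 0 m/s².
Constant speed: t = d/v = 62/7.43 = 8.34 s

Phase 4 (decelerating): v₀ = 7.43 m/s, a = -3.4 m/s².
v = v₀ + at → t = (0 − 7.43) / -3.4 = 2.19 s
v² = v₀² + 2aΔx → Δx = (0² − 7.43²)/(2·-3.4) = 8.12 m
Total time = 4.14 + 1.64 + 8.34 + 2.19 = 16.3 s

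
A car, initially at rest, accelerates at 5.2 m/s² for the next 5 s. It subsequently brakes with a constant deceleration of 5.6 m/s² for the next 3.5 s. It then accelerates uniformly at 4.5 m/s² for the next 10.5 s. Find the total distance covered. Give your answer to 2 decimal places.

436.96 m

Phase 1 (accelerating): v₀ = 0 m/s, a = 5.2 m/s².
v = v₀ + at = 0 + (5.2)(5) = 26.0 m/s
Δx = v₀t + ½at² = 0·5 + 0.5·5.2·5² = 65.0 m

Phase 2 (decelerating): v₀ = 26.0 m/s, a = -5.6 m/s².
v = v₀ + at = 26.0 + (-5.6)(3.5) = 6.40 m/s
Δx = v₀t + ½at² = 26.0·3.5 + 0.5·-5.6·3.5² = 56.7 m

Phase 3 (accelerating): v₀ = 6.40 m/s, a = 4.5 m/s².
v = v₀ + at = 6.40 + (4.5)(10.5) = 53.7 m/s
Δx = v₀t + ½at² = 6.40·10.5 + 0.5·4.5·10.5² = 315 m
Total distance = 65.0 + 56.7 + 315 = 437 m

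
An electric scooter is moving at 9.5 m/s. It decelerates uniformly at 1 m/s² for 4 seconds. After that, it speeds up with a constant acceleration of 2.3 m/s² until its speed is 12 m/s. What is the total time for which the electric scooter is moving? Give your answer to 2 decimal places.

6.83 s

Phase 1 (decelerating): v₀ = 9.50 m/s, a = -1 m/s².
v = v₀ + at = 9.50 + (-1)(4) = 5.50 m/s
Δx = v₀t + ½at² = 9.50·4 + 0.5·-1·4² = 30.0 m

Phase 2 (accelerating): v₀ = 5.50 m/s, a = 2.3 m/s².
v = v₀ + at → t = (12 − 5.50) / 2.3 = 2.83 s
v² = v₀² + 2aΔx → Δx = (12² − 5.50²)/(2·2.3) = 24.7 m
Total time = 4.00 + 2.83 = 6.83 s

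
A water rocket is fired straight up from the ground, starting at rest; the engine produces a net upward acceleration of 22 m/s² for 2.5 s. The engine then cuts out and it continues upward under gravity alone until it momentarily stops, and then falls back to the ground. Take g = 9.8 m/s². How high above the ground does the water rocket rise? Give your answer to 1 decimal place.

223.1 m

Phase 1 (powered ascent): v₀ = 0 m/s, a = 22 m/s².
v = v₀ + at = 0 + (22)(2.5) = 55.0 m/s
Δx = v₀t + ½at² = 0·2.5 + 0.5·22·2.5² = 68.8 m

Phase 2 (coasting upward): v₀ = 55.0 m/s, a = -9.8 m/s².
v = v₀ + at → t = (0 − 55.0) / -9.8 = 5.61 s
v² = v₀² + 2aΔx → Δx = (0² − 55.0²)/(2·-9.8) = 154 m
Maximum height = 68.8 + 154 = 223 m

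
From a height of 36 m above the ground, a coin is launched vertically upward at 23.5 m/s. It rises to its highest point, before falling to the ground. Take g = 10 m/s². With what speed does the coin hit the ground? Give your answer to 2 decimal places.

35.67 m/s

Phase 1 (rising): v₀ = 23.5 m/s, a = -10 m/s².
v = v₀ + at → t = (0 − 23.5) / -10 = 2.35 s
v² = v₀² + 2aΔx → Δx = (0² − 23.5²)/(2·-10) = 27.6 m

Phase 2 (falling): v₀ = 0 m/s, a = -10 m/s².
Falls 63.6 m from rest: t = √(2·63.6/10) = 3.57 s; v = g·t = 35.7 m/s.
Final speed = 35.7 m/s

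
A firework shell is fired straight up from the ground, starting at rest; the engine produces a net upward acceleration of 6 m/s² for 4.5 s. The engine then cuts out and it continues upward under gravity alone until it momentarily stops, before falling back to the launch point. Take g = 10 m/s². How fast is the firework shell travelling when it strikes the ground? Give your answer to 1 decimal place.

Phase 1 (powered ascent): v₀ = 0 m/s, a = 6 m/s².
v = v₀ + at = 0 + (6)(4.5) = 27.0 m/s
Δx = v₀t + ½at² = 0·4.5 + 0.5·6·4.5² = 60.8 m

Phase 2 (coasting upward): v₀ = 27.0 m/s, a = -10 m/s².
v = v₀ + at → t = (0 − 27.0) / -10 = 2.70 s
v² = v₀² + 2aΔx → Δx = (0² − 27.0²)/(2·-10) = 36.5 m

Phase 3 (free fall): v₀ = 0 m/s, a = -10 m/s².
Falls 97.2 m from rest: t = √(2·97.2/10) = 4.41 s; v = g·t = 44.1 m/s.
Impact speed = 44.1 m/s

44.1 m/s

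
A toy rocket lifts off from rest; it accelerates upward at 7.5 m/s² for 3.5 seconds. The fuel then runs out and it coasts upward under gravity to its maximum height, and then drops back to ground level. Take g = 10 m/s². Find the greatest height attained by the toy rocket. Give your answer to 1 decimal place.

80.4 m

Phase 1 (powered ascent): v₀ = 0 m/s, a = 7.5 m/s².
v = v₀ + at = 0 + (7.5)(3.5) = 26.2 m/s
Δx = v₀t + ½at² = 0·3.5 + 0.5·7.5·3.5² = 45.9 m

Phase 2 (coasting upward): v₀ = 26.2 m/s, a = -10 m/s².
v = v₀ + at → t = (0 − 26.2) / -10 = 2.62 s
v² = v₀² + 2aΔx → Δx = (0² − 26.2²)/(2·-10) = 34.5 m
Maximum height = 45.9 + 34.5 = 80.4 m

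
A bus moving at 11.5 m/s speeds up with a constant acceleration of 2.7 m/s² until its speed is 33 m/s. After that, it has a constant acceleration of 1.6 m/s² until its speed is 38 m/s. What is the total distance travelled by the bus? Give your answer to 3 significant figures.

288 m

Phase 1 (accelerating): v₀ = 11.5 m/s, a = 2.7 m/s².
v = v₀ + at → t = (33 − 11.5) / 2.7 = 7.96 s
v² = v₀² + 2aΔx → Δx = (33² − 11.5²)/(2·2.7) = 177 m

Phase 2 (accelerating): v₀ = 33.0 m/s, a = 1.6 m/s².
v = v₀ + at → t = (38 − 33.0) / 1.6 = 3.12 s
v² = v₀² + 2aΔx → Δx = (38² − 33.0²)/(2·1.6) = 111 m
Total distance = 177 + 111 = 288 m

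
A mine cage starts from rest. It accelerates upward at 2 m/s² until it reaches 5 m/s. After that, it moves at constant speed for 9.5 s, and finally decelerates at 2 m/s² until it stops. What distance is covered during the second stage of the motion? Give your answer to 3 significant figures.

Phase 1 (accelerating): v₀ = 0 m/s, a = 2 m/s².
v = v₀ + at → t = (5 − 0) / 2 = 2.50 s
v² = v₀² + 2aΔx → Δx = (5² − 0²)/(2·2) = 6.25 m

Phase 2 (constant speed): v₀ = 5.00 m/s, a = 0 m/s².
v = v₀ + at = 5.00 + (0)(9.5) = 5.00 m/s
Δx = v₀t + ½at² = 5.00·9.5 + 0.5·0·9.5² = 47.5 m
Distance in phase 2 = 47.5 m

47.5 m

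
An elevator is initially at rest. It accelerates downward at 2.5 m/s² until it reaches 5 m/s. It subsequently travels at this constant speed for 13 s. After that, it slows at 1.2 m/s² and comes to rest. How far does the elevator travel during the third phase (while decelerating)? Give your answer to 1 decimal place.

Phase 1 (accelerating): v₀ = 0 m/s, a = 2.5 m/s².
v = v₀ + at → t = (5 − 0) / 2.5 = 2.00 s
v² = v₀² + 2aΔx → Δx = (5² − 0²)/(2·2.5) = 5.00 m

Phase 2 (constant speed): v₀ = 5.00 m/s, a = 0 m/s².
v = v₀ + at = 5.00 + (0)(13) = 5.00 m/s
Δx = v₀t + ½at² = 5.00·13 + 0.5·0·13² = 65.0 m

Phase 3 (decelerating): v₀ = 5.00 m/s, a = -1.2 m/s².
v = v₀ + at → t = (0 − 5.00) / -1.2 = 4.17 s
v² = v₀² + 2aΔx → Δx = (0² − 5.00²)/(2·-1.2) = 10.4 m
Distance in phase 3 = 10.4 m

10.4 m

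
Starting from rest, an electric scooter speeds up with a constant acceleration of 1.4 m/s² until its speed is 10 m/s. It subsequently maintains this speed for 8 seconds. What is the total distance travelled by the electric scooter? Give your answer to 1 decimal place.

Phase 1 (accelerating): v₀ = 0 m/s, a = 1.4 m/s².
v = v₀ + at → t = (10 − 0) / 1.4 = 7.14 s
v² = v₀² + 2aΔx → Δx = (10² − 0²)/(2·1.4) = 35.7 m

Phase 2 (constant speed): v₀ = 10.0 m/s, a = 0 m/s².
v = v₀ + at = 10.0 + (0)(8) = 10.0 m/s
Δx = v₀t + ½at² = 10.0·8 + 0.5·0·8² = 80.0 m
Total distance = 35.7 + 80.0 = 116 m

115.7 m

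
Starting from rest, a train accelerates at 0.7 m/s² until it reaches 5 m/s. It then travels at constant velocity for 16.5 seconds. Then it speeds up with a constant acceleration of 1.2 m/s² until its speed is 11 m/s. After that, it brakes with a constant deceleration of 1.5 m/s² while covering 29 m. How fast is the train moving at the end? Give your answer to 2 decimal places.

5.83 m/s

Phase 1 (accelerating): v₀ = 0 m/s, a = 0.7 m/s².
v = v₀ + at → t = (5 − 0) / 0.7 = 7.14 s
v² = v₀² + 2aΔx → Δx = (5² − 0²)/(2·0.7) = 17.9 m

Phase 2 (constant speed): v₀ = 5.00 m/s, a = 0 m/s².
v = v₀ + at = 5.00 + (0)(16.5) = 5.00 m/s
Δx = v₀t + ½at² = 5.00·16.5 + 0.5·0·16.5² = 82.5 m

Phase 3 (accelerating): v₀ = 5.00 m/s, a = 1.2 m/s².
v = v₀ + at → t = (11 − 5.00) / 1.2 = 5.00 s
v² = v₀² + 2aΔx → Δx = (11² − 5.00²)/(2·1.2) = 40.0 m

Phase 4 (decelerating): v₀ = 11.0 m/s, a = -1.5 m/s².
v² = v₀² + 2aΔx = 11.0² + 2·-1.5·29 = 34.0 → v = 5.83 m/s
t = (v − v₀)/a = (5.83 − 11.0)/-1.5 = 3.45 s
Final speed = 5.83 m/s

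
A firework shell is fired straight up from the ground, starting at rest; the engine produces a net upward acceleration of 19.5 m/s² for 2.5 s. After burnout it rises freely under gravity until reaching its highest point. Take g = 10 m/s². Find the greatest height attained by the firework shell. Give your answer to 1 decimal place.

Phase 1 (powered ascent): v₀ = 0 m/s, a = 19.5 m/s².
v = v₀ + at = 0 + (19.5)(2.5) = 48.8 m/s
Δx = v₀t + ½at² = 0·2.5 + 0.5·19.5·2.5² = 60.9 m

Phase 2 (coasting upward): v₀ = 48.8 m/s, a = -10 m/s².
v = v₀ + at → t = (0 − 48.8) / -10 = 4.88 s
v² = v₀² + 2aΔx → Δx = (0² − 48.8²)/(2·-10) = 119 m
Maximum height = 60.9 + 119 = 180 m

179.8 m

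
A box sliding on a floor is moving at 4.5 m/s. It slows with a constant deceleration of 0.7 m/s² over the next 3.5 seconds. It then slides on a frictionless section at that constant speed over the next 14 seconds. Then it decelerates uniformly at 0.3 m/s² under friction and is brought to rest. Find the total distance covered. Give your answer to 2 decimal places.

Phase 1 (decelerating): v₀ = 4.50 m/s, a = -0.7 m/s².
v = v₀ + at = 4.50 + (-0.7)(3.5) = 2.05 m/s
Δx = v₀t + ½at² = 4.50·3.5 + 0.5·-0.7·3.5² = 11.5 m

Phase 2 (constant speed): v₀ = 2.05 m/s, a = 0 m/s².
v = v₀ + at = 2.05 + (0)(14) = 2.05 m/s
Δx = v₀t + ½at² = 2.05·14 + 0.5·0·14² = 28.7 m

Phase 3 (decelerating): v₀ = 2.05 m/s, a = -0.3 m/s².
v = v₀ + at → t = (0 − 2.05) / -0.3 = 6.83 s
v² = v₀² + 2aΔx → Δx = (0² − 2.05²)/(2·-0.3) = 7.00 m
Total distance = 11.5 + 28.7 + 7.00 = 47.2 m

47.17 m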